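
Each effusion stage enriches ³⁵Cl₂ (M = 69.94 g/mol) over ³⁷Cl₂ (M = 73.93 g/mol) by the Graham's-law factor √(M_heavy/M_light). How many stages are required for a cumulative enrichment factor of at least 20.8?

With α = √(73.93/69.94) per stage, ln α = ½ ln(1.05705) = 0.02774.
Need α^N ≥ 20.8 ⇒ N ≥ ln(20.8) / ln α = 3.035 / 0.02774 = 109.41.
Minimum whole number of stages: N = 110.

110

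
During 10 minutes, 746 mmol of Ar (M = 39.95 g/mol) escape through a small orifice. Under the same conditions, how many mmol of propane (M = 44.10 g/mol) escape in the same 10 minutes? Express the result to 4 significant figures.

710.0 mmol

By Graham's law, rate_C₃H₈/rate_Ar = √(M_Ar/M_C₃H₈) = √(39.95/44.10) = √0.9059 = 0.9518.
So the amount for C₃H₈ is 746 × 0.9518 = 710.0 mmol.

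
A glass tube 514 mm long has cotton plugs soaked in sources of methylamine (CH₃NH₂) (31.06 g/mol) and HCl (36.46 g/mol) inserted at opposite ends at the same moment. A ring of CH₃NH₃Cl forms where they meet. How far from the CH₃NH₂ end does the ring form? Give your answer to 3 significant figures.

In equal time, each gas travels a distance ∝ its rate ∝ 1/√M, so d_CH₃NH₂/d_HCl = √(M_HCl/M_CH₃NH₂) = √(36.46/31.06) = 1.083.
With d_CH₃NH₂ + d_HCl = 514 mm, d_HCl = 514/(1 + 1.083) = 246.7 mm.
d_CH₃NH₂ = 514 − 246.7 = 267 mm.

267 mm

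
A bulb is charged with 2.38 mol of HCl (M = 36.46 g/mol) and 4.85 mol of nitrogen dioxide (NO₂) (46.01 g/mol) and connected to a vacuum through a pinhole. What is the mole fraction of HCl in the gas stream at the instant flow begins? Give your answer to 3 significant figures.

The effusion rate of species i is ∝ p_i/√M_i ∝ n_i/√M_i.
So x_HCl in the escaping gas = (n_HCl/√M_HCl) / Σ(n_i/√M_i)
= (2.38/√36.46) / (2.38/√36.46 + 4.85/√46.01) = 0.3942/(0.3942 + 0.7150) = 0.355.

0.355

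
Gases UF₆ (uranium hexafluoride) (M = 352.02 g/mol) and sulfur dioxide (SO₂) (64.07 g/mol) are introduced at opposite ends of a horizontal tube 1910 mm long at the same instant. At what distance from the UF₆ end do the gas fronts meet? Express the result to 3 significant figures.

571 mm

Distances travelled in equal time are proportional to diffusion rates, so d_UF₆/d_SO₂ = √(M_SO₂/M_UF₆) = √(64.07/352.02) = 0.4266.
With d_UF₆ + d_SO₂ = 1910 mm, d_SO₂ = 1910/(1 + 0.4266) = 1339 mm.
d_UF₆ = 1910 − 1339 = 571 mm.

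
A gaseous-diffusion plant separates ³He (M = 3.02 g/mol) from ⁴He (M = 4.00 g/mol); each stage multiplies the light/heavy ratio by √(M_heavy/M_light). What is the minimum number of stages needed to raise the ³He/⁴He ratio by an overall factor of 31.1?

Per stage α = (4.00/3.02)^(1/2) = 1.32450^0.5, giving ln α = 0.1405.
Need α^N ≥ 31.1 ⇒ N ≥ ln(31.1) / ln α = 3.437 / 0.1405 = 24.46.
So at least 25 stages are needed.

25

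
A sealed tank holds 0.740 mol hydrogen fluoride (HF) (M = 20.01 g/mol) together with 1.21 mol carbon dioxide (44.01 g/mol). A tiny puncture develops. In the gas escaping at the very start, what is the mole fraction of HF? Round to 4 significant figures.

0.4756

Rate_i ∝ x_i/√M_i (Graham's law weighted by mole fraction), so the effusate composition follows n_i/√M_i.
Mole fraction of HF in the effusate = (n_HF/√M_HF) / (n_HF/√M_HF + n_CO₂/√M_CO₂)
= (0.740/√20.01) / (0.740/√20.01 + 1.21/√44.01) = 0.1654/(0.1654 + 0.1824) = 0.4756.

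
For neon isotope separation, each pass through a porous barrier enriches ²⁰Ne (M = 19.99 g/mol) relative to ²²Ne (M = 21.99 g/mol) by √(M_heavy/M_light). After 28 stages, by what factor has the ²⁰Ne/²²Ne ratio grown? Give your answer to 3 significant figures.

3.80

Overall factor = α^28 with α = √(21.99/19.99), i.e. (21.99/19.99)^(28/2).
= 1.10005^14 = 3.80.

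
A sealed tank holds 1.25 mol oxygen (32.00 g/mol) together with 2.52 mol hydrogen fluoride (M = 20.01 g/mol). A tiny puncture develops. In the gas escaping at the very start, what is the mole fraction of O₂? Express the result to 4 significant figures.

Rate_i ∝ x_i/√M_i (Graham's law weighted by mole fraction), so the effusate composition follows n_i/√M_i.
So x_O₂ in the escaping gas = (n_O₂/√M_O₂) / Σ(n_i/√M_i)
= (1.25/√32.00) / (1.25/√32.00 + 2.52/√20.01) = 0.2210/(0.2210 + 0.5633) = 0.2817.

0.2817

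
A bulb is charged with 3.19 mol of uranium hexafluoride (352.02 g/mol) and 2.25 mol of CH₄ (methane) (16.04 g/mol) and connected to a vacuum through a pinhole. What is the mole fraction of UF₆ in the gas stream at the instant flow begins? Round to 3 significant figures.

0.232

Effusion rate of each component ∝ n_i/√M_i (partial pressure × 1/√M).
x_UF₆(eff) = (n_UF₆/√M_UF₆) / (n_UF₆/√M_UF₆ + n_CH₄/√M_CH₄)
= (3.19/√352.02) / (3.19/√352.02 + 2.25/√16.04) = 0.1700/(0.1700 + 0.5618) = 0.232.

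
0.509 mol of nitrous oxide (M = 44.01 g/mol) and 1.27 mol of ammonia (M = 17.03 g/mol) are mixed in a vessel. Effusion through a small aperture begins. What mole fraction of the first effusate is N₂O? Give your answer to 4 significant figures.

0.1996

The effusion rate of species i is ∝ p_i/√M_i ∝ n_i/√M_i.
x_N₂O(eff) = (n_N₂O/√M_N₂O) / (n_N₂O/√M_N₂O + n_NH₃/√M_NH₃)
= (0.509/√44.01) / (0.509/√44.01 + 1.27/√17.03) = 0.07673/(0.07673 + 0.3077) = 0.1996.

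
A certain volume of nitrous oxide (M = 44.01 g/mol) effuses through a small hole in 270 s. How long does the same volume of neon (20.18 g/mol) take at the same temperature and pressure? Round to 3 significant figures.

From Graham's law, t_Ne/t_N₂O = √(M_Ne/M_N₂O) = √(20.18/44.01) = √0.4585 = 0.6772.
So the time for Ne is 270 × 0.6772 = 183 s.

183 s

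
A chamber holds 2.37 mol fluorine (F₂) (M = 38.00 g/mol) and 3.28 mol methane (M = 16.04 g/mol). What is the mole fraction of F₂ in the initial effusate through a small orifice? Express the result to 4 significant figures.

Each component's effusion rate ∝ (its partial pressure)·(1/√M) ∝ n_i/√M_i.
Mole fraction of F₂ in the effusate = (n_F₂/√M_F₂) / (n_F₂/√M_F₂ + n_CH₄/√M_CH₄)
= (2.37/√38.00) / (2.37/√38.00 + 3.28/√16.04) = 0.3845/(0.3845 + 0.8190) = 0.3195.

0.3195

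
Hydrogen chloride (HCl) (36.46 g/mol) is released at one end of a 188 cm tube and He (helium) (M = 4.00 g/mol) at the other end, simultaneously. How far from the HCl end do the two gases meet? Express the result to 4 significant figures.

46.78 cm

Graham's law gives d_HCl/d_He = rate_HCl/rate_He = √(M_He/M_HCl) = √(4.00/36.46) = 0.3312.
With d_HCl + d_He = 188 cm, d_He = 188/(1 + 0.3312) = 141.2 cm.
d_HCl = 188 − 141.2 = 46.78 cm.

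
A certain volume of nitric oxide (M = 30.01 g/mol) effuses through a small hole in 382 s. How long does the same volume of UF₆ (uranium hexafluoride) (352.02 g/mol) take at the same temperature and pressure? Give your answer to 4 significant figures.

By Graham's law, t_UF₆/t_NO = √(M_UF₆/M_NO) = √(352.02/30.01) = √11.73 = 3.425.
So the time for UF₆ is 382 × 3.425 = 1308 s.

1308 s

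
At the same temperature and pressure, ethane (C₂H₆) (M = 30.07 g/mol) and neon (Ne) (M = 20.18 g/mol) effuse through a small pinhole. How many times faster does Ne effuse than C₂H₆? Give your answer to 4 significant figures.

1.221

Since effusion rate ∝ 1/√M, rate_Ne/rate_C₂H₆ = √(M_C₂H₆/M_Ne) = √(30.07/20.18) = √1.490 = 1.221.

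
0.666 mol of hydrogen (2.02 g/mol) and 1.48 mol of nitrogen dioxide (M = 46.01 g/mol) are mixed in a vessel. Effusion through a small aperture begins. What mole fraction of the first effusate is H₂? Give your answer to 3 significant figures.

The effusion rate of species i is ∝ p_i/√M_i ∝ n_i/√M_i.
Mole fraction of H₂ in the effusate = (n_H₂/√M_H₂) / (n_H₂/√M_H₂ + n_NO₂/√M_NO₂)
= (0.666/√2.02) / (0.666/√2.02 + 1.48/√46.01) = 0.4686/(0.4686 + 0.2182) = 0.682.

0.682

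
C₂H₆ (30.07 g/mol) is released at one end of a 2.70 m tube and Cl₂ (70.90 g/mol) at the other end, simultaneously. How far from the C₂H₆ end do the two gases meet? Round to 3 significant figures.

1.64 m

The fronts meet when d_C₂H₆ + d_Cl₂ = L with d_C₂H₆/d_Cl₂ = √(M_Cl₂/M_C₂H₆) (Graham's law). Here √(M_Cl₂/M_C₂H₆) = √(70.90/30.07) = 1.536.
With d_C₂H₆ + d_Cl₂ = 2.70 m, d_Cl₂ = 2.70/(1 + 1.536) = 1.065 m.
d_C₂H₆ = 2.70 − 1.065 = 1.64 m.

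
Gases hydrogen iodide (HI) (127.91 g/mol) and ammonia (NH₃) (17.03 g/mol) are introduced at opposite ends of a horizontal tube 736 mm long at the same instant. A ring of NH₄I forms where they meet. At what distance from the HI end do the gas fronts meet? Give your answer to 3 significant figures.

The fronts meet when d_HI + d_NH₃ = L with d_HI/d_NH₃ = √(M_NH₃/M_HI) (Graham's law). Here √(M_NH₃/M_HI) = √(17.03/127.91) = 0.3649.
With d_HI + d_NH₃ = 736 mm, d_NH₃ = 736/(1 + 0.3649) = 539.2 mm.
d_HI = 736 − 539.2 = 197 mm.

197 mm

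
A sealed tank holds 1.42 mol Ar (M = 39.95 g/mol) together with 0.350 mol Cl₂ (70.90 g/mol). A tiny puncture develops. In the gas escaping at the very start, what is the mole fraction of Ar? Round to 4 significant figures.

0.8439

Each component's effusion rate ∝ (its partial pressure)·(1/√M) ∝ n_i/√M_i.
So x_Ar in the escaping gas = (n_Ar/√M_Ar) / Σ(n_i/√M_i)
= (1.42/√39.95) / (1.42/√39.95 + 0.350/√70.90) = 0.2247/(0.2247 + 0.04157) = 0.8439.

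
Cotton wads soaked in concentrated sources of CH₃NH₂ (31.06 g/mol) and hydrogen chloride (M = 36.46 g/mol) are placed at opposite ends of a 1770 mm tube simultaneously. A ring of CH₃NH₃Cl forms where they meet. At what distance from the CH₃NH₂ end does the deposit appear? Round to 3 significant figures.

920 mm

The fronts meet when d_CH₃NH₂ + d_HCl = L with d_CH₃NH₂/d_HCl = √(M_HCl/M_CH₃NH₂) (Graham's law). Here √(M_HCl/M_CH₃NH₂) = √(36.46/31.06) = 1.083.
With d_CH₃NH₂ + d_HCl = 1770 mm, d_HCl = 1770/(1 + 1.083) = 849.6 mm.
d_CH₃NH₂ = 1770 − 849.6 = 920 mm.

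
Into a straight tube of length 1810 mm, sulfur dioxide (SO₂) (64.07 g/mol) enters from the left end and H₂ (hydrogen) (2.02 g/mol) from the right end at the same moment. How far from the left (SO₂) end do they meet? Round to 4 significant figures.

The fronts meet when d_SO₂ + d_H₂ = L with d_SO₂/d_H₂ = √(M_H₂/M_SO₂) (Graham's law). Here √(M_H₂/M_SO₂) = √(2.02/64.07) = 0.1776.
With d_SO₂ + d_H₂ = 1810 mm, d_H₂ = 1810/(1 + 0.1776) = 1537 mm.
d_SO₂ = 1810 − 1537 = 272.9 mm.

272.9 mm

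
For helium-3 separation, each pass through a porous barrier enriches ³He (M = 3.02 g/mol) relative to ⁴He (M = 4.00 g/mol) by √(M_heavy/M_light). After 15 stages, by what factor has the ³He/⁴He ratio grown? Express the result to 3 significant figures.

8.23

Overall factor = α^15 with α = √(4.00/3.02), i.e. (4.00/3.02)^(15/2).
= 1.32450^(15/2) = 8.23.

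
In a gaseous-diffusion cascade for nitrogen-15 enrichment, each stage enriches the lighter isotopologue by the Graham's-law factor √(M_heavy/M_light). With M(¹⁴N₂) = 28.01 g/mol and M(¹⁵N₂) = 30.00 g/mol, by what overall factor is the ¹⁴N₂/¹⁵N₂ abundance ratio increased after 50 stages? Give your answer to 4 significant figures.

After 50 stages the ratio has grown by (√(30.00/28.01))^50 = (30.00/28.01)^(50/2).
= 1.07105^25 = 5.562.

5.562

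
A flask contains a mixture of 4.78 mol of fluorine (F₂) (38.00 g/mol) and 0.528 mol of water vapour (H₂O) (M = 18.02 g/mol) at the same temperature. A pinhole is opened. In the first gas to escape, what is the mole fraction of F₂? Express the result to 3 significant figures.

0.862

Rate_i ∝ x_i/√M_i (Graham's law weighted by mole fraction), so the effusate composition follows n_i/√M_i.
So x_F₂ in the escaping gas = (n_F₂/√M_F₂) / Σ(n_i/√M_i)
= (4.78/√38.00) / (4.78/√38.00 + 0.528/√18.02) = 0.7754/(0.7754 + 0.1244) = 0.862.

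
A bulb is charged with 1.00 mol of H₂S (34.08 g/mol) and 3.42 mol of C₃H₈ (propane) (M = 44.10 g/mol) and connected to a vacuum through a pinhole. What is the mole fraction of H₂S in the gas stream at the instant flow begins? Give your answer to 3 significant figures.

Effusion rate of each component ∝ n_i/√M_i (partial pressure × 1/√M).
x_H₂S(eff) = (n_H₂S/√M_H₂S) / (n_H₂S/√M_H₂S + n_C₃H₈/√M_C₃H₈)
= (1.00/√34.08) / (1.00/√34.08 + 3.42/√44.10) = 0.1713/(0.1713 + 0.5150) = 0.250.

0.250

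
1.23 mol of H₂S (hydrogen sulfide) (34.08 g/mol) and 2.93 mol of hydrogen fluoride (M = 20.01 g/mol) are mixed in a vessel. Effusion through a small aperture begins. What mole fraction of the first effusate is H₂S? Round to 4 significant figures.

0.2434

The effusion rate of species i is ∝ p_i/√M_i ∝ n_i/√M_i.
x_H₂S(eff) = (n_H₂S/√M_H₂S) / (n_H₂S/√M_H₂S + n_HF/√M_HF)
= (1.23/√34.08) / (1.23/√34.08 + 2.93/√20.01) = 0.2107/(0.2107 + 0.6550) = 0.2434.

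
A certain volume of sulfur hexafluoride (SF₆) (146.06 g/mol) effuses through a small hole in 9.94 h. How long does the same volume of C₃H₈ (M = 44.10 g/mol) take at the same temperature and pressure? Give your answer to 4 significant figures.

5.462 h

By Graham's law, t_C₃H₈/t_SF₆ = √(M_C₃H₈/M_SF₆) = √(44.10/146.06) = √0.3019 = 0.5495.
So the time for C₃H₈ is 9.94 × 0.5495 = 5.462 h.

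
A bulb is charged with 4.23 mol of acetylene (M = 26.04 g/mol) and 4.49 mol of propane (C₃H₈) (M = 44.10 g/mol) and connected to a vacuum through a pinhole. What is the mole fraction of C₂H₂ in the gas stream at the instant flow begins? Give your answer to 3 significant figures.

The effusion rate of species i is ∝ p_i/√M_i ∝ n_i/√M_i.
x_C₂H₂(eff) = (n_C₂H₂/√M_C₂H₂) / (n_C₂H₂/√M_C₂H₂ + n_C₃H₈/√M_C₃H₈)
= (4.23/√26.04) / (4.23/√26.04 + 4.49/√44.10) = 0.8289/(0.8289 + 0.6761) = 0.551.

0.551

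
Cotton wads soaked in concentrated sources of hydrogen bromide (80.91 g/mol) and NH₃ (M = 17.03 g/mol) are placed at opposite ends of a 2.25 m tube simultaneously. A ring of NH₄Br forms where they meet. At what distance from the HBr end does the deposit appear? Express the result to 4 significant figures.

0.7076 m

The fronts meet when d_HBr + d_NH₃ = L with d_HBr/d_NH₃ = √(M_NH₃/M_HBr) (Graham's law). Here √(M_NH₃/M_HBr) = √(17.03/80.91) = 0.4588.
With d_HBr + d_NH₃ = 2.25 m, d_NH₃ = 2.25/(1 + 0.4588) = 1.542 m.
d_HBr = 2.25 − 1.542 = 0.7076 m.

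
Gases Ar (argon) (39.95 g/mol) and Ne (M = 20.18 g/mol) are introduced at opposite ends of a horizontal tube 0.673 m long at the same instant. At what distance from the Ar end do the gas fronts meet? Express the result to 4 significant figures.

The fronts meet when d_Ar + d_Ne = L with d_Ar/d_Ne = √(M_Ne/M_Ar) (Graham's law). Here √(M_Ne/M_Ar) = √(20.18/39.95) = 0.7107.
With d_Ar + d_Ne = 0.673 m, d_Ne = 0.673/(1 + 0.7107) = 0.3934 m.
d_Ar = 0.673 − 0.3934 = 0.2796 m.

0.2796 m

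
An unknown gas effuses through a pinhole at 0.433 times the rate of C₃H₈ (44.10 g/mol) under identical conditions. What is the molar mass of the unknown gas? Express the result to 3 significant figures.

From Graham's law, rate_X/rate_C₃H₈ = √(M_C₃H₈/M_X).
0.433 = √(44.10/M_X)
M_X = 44.10 / 0.433² = 44.10 / 0.1875 = 235 g/mol

235 g/mol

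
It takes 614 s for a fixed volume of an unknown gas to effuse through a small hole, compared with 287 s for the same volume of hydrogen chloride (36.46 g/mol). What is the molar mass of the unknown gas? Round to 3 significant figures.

167 g/mol

From Graham's law, t_X/t_HCl = √(M_X/M_HCl).
614/287 = 2.139 = √(M_X/36.46)
M_X = 36.46 × 2.139² = 36.46 × 4.577 = 167 g/mol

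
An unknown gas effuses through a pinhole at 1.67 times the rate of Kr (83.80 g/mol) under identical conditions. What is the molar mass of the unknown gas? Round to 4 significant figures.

Using Graham's law: rate_X/rate_Kr = √(M_Kr/M_X).
1.67 = √(83.80/M_X)
M_X = 83.80 / 1.67² = 83.80 / 2.789 = 30.05 g/mol

30.05 g/mol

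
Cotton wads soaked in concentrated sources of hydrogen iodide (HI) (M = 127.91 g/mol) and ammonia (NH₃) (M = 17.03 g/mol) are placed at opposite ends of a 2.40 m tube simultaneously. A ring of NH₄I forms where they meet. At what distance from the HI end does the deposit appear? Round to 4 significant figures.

The fronts meet when d_HI + d_NH₃ = L with d_HI/d_NH₃ = √(M_NH₃/M_HI) (Graham's law). Here √(M_NH₃/M_HI) = √(17.03/127.91) = 0.3649.
With d_HI + d_NH₃ = 2.40 m, d_NH₃ = 2.40/(1 + 0.3649) = 1.758 m.
d_HI = 2.40 − 1.758 = 0.6416 m.

0.6416 m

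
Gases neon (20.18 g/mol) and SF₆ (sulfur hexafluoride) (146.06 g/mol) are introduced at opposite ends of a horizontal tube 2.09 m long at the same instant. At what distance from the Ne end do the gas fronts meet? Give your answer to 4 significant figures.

Graham's law gives d_Ne/d_SF₆ = rate_Ne/rate_SF₆ = √(M_SF₆/M_Ne) = √(146.06/20.18) = 2.690.
With d_Ne + d_SF₆ = 2.09 m, d_SF₆ = 2.09/(1 + 2.690) = 0.5663 m.
d_Ne = 2.09 − 0.5663 = 1.524 m.

1.524 m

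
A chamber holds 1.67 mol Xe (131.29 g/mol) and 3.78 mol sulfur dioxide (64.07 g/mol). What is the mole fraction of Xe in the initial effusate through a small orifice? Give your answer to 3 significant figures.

Rate_i ∝ x_i/√M_i (Graham's law weighted by mole fraction), so the effusate composition follows n_i/√M_i.
x_Xe(eff) = (n_Xe/√M_Xe) / (n_Xe/√M_Xe + n_SO₂/√M_SO₂)
= (1.67/√131.29) / (1.67/√131.29 + 3.78/√64.07) = 0.1457/(0.1457 + 0.4722) = 0.236.

0.236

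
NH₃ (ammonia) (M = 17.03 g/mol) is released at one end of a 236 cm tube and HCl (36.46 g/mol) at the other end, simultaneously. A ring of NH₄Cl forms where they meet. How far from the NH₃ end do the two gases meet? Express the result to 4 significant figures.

140.2 cm

Distances travelled in equal time are proportional to diffusion rates, so d_NH₃/d_HCl = √(M_HCl/M_NH₃) = √(36.46/17.03) = 1.463.
With d_NH₃ + d_HCl = 236 cm, d_HCl = 236/(1 + 1.463) = 95.81 cm.
d_NH₃ = 236 − 95.81 = 140.2 cm.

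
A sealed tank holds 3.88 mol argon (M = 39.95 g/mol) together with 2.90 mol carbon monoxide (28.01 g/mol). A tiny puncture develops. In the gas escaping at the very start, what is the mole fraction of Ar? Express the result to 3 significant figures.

0.528

Each component's effusion rate ∝ (its partial pressure)·(1/√M) ∝ n_i/√M_i.
x_Ar(eff) = (n_Ar/√M_Ar) / (n_Ar/√M_Ar + n_CO/√M_CO)
= (3.88/√39.95) / (3.88/√39.95 + 2.90/√28.01) = 0.6139/(0.6139 + 0.5480) = 0.528.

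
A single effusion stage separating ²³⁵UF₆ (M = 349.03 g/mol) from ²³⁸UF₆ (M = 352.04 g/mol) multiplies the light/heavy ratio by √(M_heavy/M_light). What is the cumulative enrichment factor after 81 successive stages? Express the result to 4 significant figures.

1.416

Each stage multiplies the ratio by α = √(352.04/349.03), so after 81 stages the overall factor is α^81 = (352.04/349.03)^(81/2).
= 1.00862^(81/2) = 1.416.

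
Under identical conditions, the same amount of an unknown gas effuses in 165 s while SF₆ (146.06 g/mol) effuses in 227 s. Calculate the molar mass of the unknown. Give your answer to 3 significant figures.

By Graham's law, t_X/t_SF₆ = √(M_X/M_SF₆).
165/227 = 0.7269 = √(M_X/146.06)
M_X = 146.06 × 0.7269² = 146.06 × 0.5283 = 77.2 g/mol

77.2 g/mol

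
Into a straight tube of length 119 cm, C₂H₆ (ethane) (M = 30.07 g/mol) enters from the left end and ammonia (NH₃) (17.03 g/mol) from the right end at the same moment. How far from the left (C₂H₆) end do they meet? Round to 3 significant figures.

In equal time, each gas travels a distance ∝ its rate ∝ 1/√M, so d_C₂H₆/d_NH₃ = √(M_NH₃/M_C₂H₆) = √(17.03/30.07) = 0.7526.
With d_C₂H₆ + d_NH₃ = 119 cm, d_NH₃ = 119/(1 + 0.7526) = 67.90 cm.
d_C₂H₆ = 119 − 67.90 = 51.1 cm.

51.1 cm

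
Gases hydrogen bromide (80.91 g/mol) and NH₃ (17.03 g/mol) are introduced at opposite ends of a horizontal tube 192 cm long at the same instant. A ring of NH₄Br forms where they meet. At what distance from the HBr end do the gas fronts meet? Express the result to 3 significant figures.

60.4 cm

In equal time, each gas travels a distance ∝ its rate ∝ 1/√M, so d_HBr/d_NH₃ = √(M_NH₃/M_HBr) = √(17.03/80.91) = 0.4588.
With d_HBr + d_NH₃ = 192 cm, d_NH₃ = 192/(1 + 0.4588) = 131.6 cm.
d_HBr = 192 − 131.6 = 60.4 cm.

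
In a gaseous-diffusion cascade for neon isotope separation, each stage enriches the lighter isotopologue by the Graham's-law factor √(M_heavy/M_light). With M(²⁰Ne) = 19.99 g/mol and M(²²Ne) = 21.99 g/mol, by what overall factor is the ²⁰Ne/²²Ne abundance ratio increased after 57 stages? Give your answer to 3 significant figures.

The single-stage factor is √(M_heavy/M_light), so 57 stages give [√(21.99/19.99)]^57 = (21.99/19.99)^(57/2).
= 1.10005^(57/2) = 15.1.

15.1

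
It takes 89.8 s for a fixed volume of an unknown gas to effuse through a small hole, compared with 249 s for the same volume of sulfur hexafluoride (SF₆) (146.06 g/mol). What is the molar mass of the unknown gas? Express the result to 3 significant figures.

Graham's law gives t_X/t_SF₆ = √(M_X/M_SF₆).
89.8/249 = 0.3606 = √(M_X/146.06)
M_X = 146.06 × 0.3606² = 146.06 × 0.1301 = 19.0 g/mol

19.0 g/mol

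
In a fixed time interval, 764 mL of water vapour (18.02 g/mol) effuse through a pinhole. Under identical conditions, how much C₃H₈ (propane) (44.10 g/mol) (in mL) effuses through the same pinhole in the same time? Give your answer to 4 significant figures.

488.4 mL

Graham's law gives rate_C₃H₈/rate_H₂O = √(M_H₂O/M_C₃H₈) = √(18.02/44.10) = √0.4086 = 0.6392.
So the volume for C₃H₈ is 764 × 0.6392 = 488.4 mL.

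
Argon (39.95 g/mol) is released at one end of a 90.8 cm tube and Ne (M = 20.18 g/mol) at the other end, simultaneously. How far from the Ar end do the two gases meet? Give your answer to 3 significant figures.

37.7 cm

Graham's law gives d_Ar/d_Ne = rate_Ar/rate_Ne = √(M_Ne/M_Ar) = √(20.18/39.95) = 0.7107.
With d_Ar + d_Ne = 90.8 cm, d_Ne = 90.8/(1 + 0.7107) = 53.08 cm.
d_Ar = 90.8 − 53.08 = 37.7 cm.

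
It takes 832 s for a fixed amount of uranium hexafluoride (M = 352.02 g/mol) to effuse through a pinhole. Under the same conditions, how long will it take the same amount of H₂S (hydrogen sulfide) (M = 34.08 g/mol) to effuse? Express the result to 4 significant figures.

258.9 s

By Graham's law, t_H₂S/t_UF₆ = √(M_H₂S/M_UF₆) = √(34.08/352.02) = √0.09681 = 0.3111.
So the time for H₂S is 832 × 0.3111 = 258.9 s.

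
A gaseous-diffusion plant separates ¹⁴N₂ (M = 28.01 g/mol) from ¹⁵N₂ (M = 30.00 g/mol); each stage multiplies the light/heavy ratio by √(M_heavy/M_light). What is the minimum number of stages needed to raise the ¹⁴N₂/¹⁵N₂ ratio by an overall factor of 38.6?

107

Single-stage factor α = √(30.00/28.01), so ln α = ½ ln(1.07105) = 0.03432.
Need α^N ≥ 38.6 ⇒ N ≥ ln(38.6) / ln α = 3.653 / 0.03432 = 106.45.
So at least 107 stages are needed.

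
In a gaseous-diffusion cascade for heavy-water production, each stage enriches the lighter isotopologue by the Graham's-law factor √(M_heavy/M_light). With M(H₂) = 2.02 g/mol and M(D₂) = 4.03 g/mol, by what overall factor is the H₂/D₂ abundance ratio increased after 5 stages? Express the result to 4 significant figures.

After 5 stages the ratio has grown by (√(4.03/2.02))^5 = (4.03/2.02)^(5/2).
= 1.99505^(5/2) = 5.622.

5.622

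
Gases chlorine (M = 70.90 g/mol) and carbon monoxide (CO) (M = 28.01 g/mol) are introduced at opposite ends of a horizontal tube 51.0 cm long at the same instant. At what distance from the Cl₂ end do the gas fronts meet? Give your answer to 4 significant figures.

19.68 cm

Graham's law gives d_Cl₂/d_CO = rate_Cl₂/rate_CO = √(M_CO/M_Cl₂) = √(28.01/70.90) = 0.6285.
With d_Cl₂ + d_CO = 51.0 cm, d_CO = 51.0/(1 + 0.6285) = 31.32 cm.
d_Cl₂ = 51.0 − 31.32 = 19.68 cm.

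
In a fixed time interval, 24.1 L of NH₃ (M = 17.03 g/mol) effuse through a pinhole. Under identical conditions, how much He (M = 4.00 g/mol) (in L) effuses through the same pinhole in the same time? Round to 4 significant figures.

49.73 L

From Graham's law, rate_He/rate_NH₃ = √(M_NH₃/M_He) = √(17.03/4.00) = √4.258 = 2.063.
So the volume for He is 24.1 × 2.063 = 49.73 L.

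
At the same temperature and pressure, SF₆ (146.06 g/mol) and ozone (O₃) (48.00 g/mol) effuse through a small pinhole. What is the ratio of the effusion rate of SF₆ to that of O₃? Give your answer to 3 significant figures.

Using Graham's law: rate_SF₆/rate_O₃ = √(M_O₃/M_SF₆) = √(48.00/146.06) = √0.3286 = 0.573.

0.573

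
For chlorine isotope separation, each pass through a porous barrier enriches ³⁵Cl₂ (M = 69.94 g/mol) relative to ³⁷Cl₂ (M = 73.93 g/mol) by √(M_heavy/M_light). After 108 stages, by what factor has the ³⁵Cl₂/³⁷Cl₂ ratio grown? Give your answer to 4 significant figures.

Overall factor = α^108 with α = √(73.93/69.94), i.e. (73.93/69.94)^(108/2).
= 1.05705^54 = 20.00.

20.00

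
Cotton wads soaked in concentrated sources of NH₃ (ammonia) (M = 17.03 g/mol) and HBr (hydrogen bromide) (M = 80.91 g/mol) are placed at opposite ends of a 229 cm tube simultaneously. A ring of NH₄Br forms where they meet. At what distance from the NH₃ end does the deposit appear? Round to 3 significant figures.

The fronts meet when d_NH₃ + d_HBr = L with d_NH₃/d_HBr = √(M_HBr/M_NH₃) (Graham's law). Here √(M_HBr/M_NH₃) = √(80.91/17.03) = 2.180.
With d_NH₃ + d_HBr = 229 cm, d_HBr = 229/(1 + 2.180) = 72.02 cm.
d_NH₃ = 229 − 72.02 = 157 cm.

157 cm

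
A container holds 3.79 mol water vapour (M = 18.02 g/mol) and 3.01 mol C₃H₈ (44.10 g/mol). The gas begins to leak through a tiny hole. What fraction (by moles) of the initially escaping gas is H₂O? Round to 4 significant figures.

0.6633

Effusion rate of each component ∝ n_i/√M_i (partial pressure × 1/√M).
So x_H₂O in the escaping gas = (n_H₂O/√M_H₂O) / Σ(n_i/√M_i)
= (3.79/√18.02) / (3.79/√18.02 + 3.01/√44.10) = 0.8928/(0.8928 + 0.4533) = 0.6633.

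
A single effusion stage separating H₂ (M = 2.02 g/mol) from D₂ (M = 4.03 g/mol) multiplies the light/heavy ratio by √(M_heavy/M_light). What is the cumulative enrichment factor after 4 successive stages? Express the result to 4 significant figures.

3.980

Each stage multiplies the ratio by α = √(4.03/2.02), so after 4 stages the overall factor is α^4 = (4.03/2.02)^(4/2).
= 1.99505^2 = 3.980.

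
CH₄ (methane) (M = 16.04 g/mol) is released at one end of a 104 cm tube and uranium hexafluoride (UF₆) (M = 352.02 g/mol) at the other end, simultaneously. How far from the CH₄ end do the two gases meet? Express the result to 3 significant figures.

85.7 cm

In equal time, each gas travels a distance ∝ its rate ∝ 1/√M, so d_CH₄/d_UF₆ = √(M_UF₆/M_CH₄) = √(352.02/16.04) = 4.685.
With d_CH₄ + d_UF₆ = 104 cm, d_UF₆ = 104/(1 + 4.685) = 18.29 cm.
d_CH₄ = 104 − 18.29 = 85.7 cm.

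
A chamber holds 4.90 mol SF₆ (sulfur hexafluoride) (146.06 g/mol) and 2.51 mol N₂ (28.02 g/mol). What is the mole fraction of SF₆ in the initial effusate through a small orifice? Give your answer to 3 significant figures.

0.461

Rate_i ∝ x_i/√M_i (Graham's law weighted by mole fraction), so the effusate composition follows n_i/√M_i.
So x_SF₆ in the escaping gas = (n_SF₆/√M_SF₆) / Σ(n_i/√M_i)
= (4.90/√146.06) / (4.90/√146.06 + 2.51/√28.02) = 0.4054/(0.4054 + 0.4742) = 0.461.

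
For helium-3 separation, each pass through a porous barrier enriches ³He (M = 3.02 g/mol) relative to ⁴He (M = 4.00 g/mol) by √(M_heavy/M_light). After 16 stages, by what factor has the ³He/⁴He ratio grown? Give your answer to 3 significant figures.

9.47

The single-stage factor is √(M_heavy/M_light), so 16 stages give [√(4.00/3.02)]^16 = (4.00/3.02)^(16/2).
= 1.32450^8 = 9.47.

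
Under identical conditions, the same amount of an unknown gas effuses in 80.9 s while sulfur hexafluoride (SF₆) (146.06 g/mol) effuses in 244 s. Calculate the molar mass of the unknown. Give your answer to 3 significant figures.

Graham's law gives t_X/t_SF₆ = √(M_X/M_SF₆).
80.9/244 = 0.3316 = √(M_X/146.06)
M_X = 146.06 × 0.3316² = 146.06 × 0.1099 = 16.1 g/mol

16.1 g/mol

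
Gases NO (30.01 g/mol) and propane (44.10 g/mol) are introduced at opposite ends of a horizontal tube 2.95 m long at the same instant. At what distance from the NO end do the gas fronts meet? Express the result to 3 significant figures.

1.62 m

Graham's law gives d_NO/d_C₃H₈ = rate_NO/rate_C₃H₈ = √(M_C₃H₈/M_NO) = √(44.10/30.01) = 1.212.
With d_NO + d_C₃H₈ = 2.95 m, d_C₃H₈ = 2.95/(1 + 1.212) = 1.333 m.
d_NO = 2.95 − 1.333 = 1.62 m.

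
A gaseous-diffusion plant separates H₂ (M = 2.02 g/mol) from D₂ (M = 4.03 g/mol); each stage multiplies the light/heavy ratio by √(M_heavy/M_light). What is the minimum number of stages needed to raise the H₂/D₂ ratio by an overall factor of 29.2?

10

With α = √(4.03/2.02) per stage, ln α = ½ ln(1.99505) = 0.3453.
Need α^N ≥ 29.2 ⇒ N ≥ ln(29.2) / ln α = 3.374 / 0.3453 = 9.77.
So at least 10 stages are needed.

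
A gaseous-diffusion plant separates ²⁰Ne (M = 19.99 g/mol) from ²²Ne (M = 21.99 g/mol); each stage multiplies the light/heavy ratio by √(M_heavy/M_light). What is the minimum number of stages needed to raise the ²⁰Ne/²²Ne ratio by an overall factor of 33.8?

With α = √(21.99/19.99) per stage, ln α = ½ ln(1.10005) = 0.04768.
Need α^N ≥ 33.8 ⇒ N ≥ ln(33.8) / ln α = 3.520 / 0.04768 = 73.84.
Rounding up, N = 74 stages.

74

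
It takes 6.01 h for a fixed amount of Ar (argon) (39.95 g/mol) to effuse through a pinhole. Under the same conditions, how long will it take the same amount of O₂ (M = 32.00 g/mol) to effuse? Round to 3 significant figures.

5.38 h

From Graham's law, t_O₂/t_Ar = √(M_O₂/M_Ar) = √(32.00/39.95) = √0.8010 = 0.8950.
So the time for O₂ is 6.01 × 0.8950 = 5.38 h.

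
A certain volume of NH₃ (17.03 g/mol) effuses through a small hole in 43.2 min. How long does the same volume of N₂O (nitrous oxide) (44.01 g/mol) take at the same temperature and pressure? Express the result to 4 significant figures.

69.45 min

Using Graham's law: t_N₂O/t_NH₃ = √(M_N₂O/M_NH₃) = √(44.01/17.03) = √2.584 = 1.608.
So the time for N₂O is 43.2 × 1.608 = 69.45 min.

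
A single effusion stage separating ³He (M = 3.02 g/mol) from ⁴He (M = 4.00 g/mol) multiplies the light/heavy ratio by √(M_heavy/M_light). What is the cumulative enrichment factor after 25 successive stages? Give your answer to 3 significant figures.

Overall factor = α^25 with α = √(4.00/3.02), i.e. (4.00/3.02)^(25/2).
= 1.32450^(25/2) = 33.5.

33.5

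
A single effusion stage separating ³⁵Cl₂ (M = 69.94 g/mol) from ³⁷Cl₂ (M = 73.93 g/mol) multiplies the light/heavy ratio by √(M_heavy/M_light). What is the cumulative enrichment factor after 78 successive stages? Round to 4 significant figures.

The single-stage factor is √(M_heavy/M_light), so 78 stages give [√(73.93/69.94)]^78 = (73.93/69.94)^(78/2).
= 1.05705^39 = 8.704.

8.704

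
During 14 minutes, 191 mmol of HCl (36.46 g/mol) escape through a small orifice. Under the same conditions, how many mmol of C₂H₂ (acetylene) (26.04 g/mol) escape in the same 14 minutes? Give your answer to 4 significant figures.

By Graham's law, rate_C₂H₂/rate_HCl = √(M_HCl/M_C₂H₂) = √(36.46/26.04) = √1.400 = 1.183.
So the amount for C₂H₂ is 191 × 1.183 = 226.0 mmol.

226.0 mmol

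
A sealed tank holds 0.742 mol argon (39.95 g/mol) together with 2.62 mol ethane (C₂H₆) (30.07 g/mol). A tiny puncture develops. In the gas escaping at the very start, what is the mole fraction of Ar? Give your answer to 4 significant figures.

Rate_i ∝ x_i/√M_i (Graham's law weighted by mole fraction), so the effusate composition follows n_i/√M_i.
So x_Ar in the escaping gas = (n_Ar/√M_Ar) / Σ(n_i/√M_i)
= (0.742/√39.95) / (0.742/√39.95 + 2.62/√30.07) = 0.1174/(0.1174 + 0.4778) = 0.1972.

0.1972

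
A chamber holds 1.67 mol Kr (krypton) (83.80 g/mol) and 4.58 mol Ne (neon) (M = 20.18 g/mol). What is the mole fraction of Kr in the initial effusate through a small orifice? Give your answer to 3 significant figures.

Each component's effusion rate ∝ (its partial pressure)·(1/√M) ∝ n_i/√M_i.
So x_Kr in the escaping gas = (n_Kr/√M_Kr) / Σ(n_i/√M_i)
= (1.67/√83.80) / (1.67/√83.80 + 4.58/√20.18) = 0.1824/(0.1824 + 1.020) = 0.152.

0.152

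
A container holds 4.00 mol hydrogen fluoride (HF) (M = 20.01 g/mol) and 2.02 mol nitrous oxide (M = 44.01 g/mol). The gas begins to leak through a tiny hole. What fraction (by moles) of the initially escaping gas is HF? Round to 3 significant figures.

The effusion rate of species i is ∝ p_i/√M_i ∝ n_i/√M_i.
Mole fraction of HF in the effusate = (n_HF/√M_HF) / (n_HF/√M_HF + n_N₂O/√M_N₂O)
= (4.00/√20.01) / (4.00/√20.01 + 2.02/√44.01) = 0.8942/(0.8942 + 0.3045) = 0.746.

0.746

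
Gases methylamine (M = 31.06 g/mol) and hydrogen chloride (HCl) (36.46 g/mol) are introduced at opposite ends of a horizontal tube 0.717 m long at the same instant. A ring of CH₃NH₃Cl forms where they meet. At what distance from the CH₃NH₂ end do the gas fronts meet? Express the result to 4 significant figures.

In equal time, each gas travels a distance ∝ its rate ∝ 1/√M, so d_CH₃NH₂/d_HCl = √(M_HCl/M_CH₃NH₂) = √(36.46/31.06) = 1.083.
With d_CH₃NH₂ + d_HCl = 0.717 m, d_HCl = 0.717/(1 + 1.083) = 0.3441 m.
d_CH₃NH₂ = 0.717 − 0.3441 = 0.3729 m.

0.3729 m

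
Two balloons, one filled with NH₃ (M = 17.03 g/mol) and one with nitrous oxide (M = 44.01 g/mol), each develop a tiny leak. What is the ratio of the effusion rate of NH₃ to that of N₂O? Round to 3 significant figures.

Graham's law gives rate_NH₃/rate_N₂O = √(M_N₂O/M_NH₃) = √(44.01/17.03) = √2.584 = 1.61.

1.61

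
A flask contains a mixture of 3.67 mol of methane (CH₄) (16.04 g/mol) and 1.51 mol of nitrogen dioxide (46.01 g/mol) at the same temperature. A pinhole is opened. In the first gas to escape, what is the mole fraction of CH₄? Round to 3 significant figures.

Effusion rate of each component ∝ n_i/√M_i (partial pressure × 1/√M).
x_CH₄(eff) = (n_CH₄/√M_CH₄) / (n_CH₄/√M_CH₄ + n_NO₂/√M_NO₂)
= (3.67/√16.04) / (3.67/√16.04 + 1.51/√46.01) = 0.9164/(0.9164 + 0.2226) = 0.805.

0.805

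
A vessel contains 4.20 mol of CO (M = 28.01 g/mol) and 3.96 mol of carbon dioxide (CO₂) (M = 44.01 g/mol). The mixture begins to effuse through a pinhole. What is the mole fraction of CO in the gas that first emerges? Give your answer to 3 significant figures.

Each component's effusion rate ∝ (its partial pressure)·(1/√M) ∝ n_i/√M_i.
Mole fraction of CO in the effusate = (n_CO/√M_CO) / (n_CO/√M_CO + n_CO₂/√M_CO₂)
= (4.20/√28.01) / (4.20/√28.01 + 3.96/√44.01) = 0.7936/(0.7936 + 0.5969) = 0.571.

0.571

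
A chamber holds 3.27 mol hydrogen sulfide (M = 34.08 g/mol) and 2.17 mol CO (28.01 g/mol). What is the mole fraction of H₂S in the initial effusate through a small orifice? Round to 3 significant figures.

0.577

Rate_i ∝ x_i/√M_i (Graham's law weighted by mole fraction), so the effusate composition follows n_i/√M_i.
So x_H₂S in the escaping gas = (n_H₂S/√M_H₂S) / Σ(n_i/√M_i)
= (3.27/√34.08) / (3.27/√34.08 + 2.17/√28.01) = 0.5601/(0.5601 + 0.4100) = 0.577.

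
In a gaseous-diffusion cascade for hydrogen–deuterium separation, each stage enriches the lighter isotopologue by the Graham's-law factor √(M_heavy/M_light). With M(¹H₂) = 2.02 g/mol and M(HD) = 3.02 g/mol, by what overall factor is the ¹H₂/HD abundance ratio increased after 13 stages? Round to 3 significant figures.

The single-stage factor is √(M_heavy/M_light), so 13 stages give [√(3.02/2.02)]^13 = (3.02/2.02)^(13/2).
= 1.49505^(13/2) = 13.7.

13.7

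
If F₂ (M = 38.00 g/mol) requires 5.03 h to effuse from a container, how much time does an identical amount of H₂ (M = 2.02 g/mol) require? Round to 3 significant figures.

1.16 h

By Graham's law, t_H₂/t_F₂ = √(M_H₂/M_F₂) = √(2.02/38.00) = √0.05316 = 0.2306.
So the time for H₂ is 5.03 × 0.2306 = 1.16 h.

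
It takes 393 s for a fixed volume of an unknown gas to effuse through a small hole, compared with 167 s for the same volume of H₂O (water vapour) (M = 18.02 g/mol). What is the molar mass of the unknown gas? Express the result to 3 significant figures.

Graham's law gives t_X/t_H₂O = √(M_X/M_H₂O).
393/167 = 2.353 = √(M_X/18.02)
M_X = 18.02 × 2.353² = 18.02 × 5.538 = 99.8 g/mol

99.8 g/mol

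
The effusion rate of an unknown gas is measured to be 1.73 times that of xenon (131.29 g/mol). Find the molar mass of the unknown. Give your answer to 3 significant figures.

43.9 g/mol

Using Graham's law: rate_X/rate_Xe = √(M_Xe/M_X).
1.73 = √(131.29/M_X)
M_X = 131.29 / 1.73² = 131.29 / 2.993 = 43.9 g/mol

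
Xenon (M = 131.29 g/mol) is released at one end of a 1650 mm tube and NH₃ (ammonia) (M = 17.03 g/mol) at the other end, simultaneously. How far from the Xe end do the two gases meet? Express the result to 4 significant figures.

436.9 mm

In equal time, each gas travels a distance ∝ its rate ∝ 1/√M, so d_Xe/d_NH₃ = √(M_NH₃/M_Xe) = √(17.03/131.29) = 0.3602.
With d_Xe + d_NH₃ = 1650 mm, d_NH₃ = 1650/(1 + 0.3602) = 1213 mm.
d_Xe = 1650 − 1213 = 436.9 mm.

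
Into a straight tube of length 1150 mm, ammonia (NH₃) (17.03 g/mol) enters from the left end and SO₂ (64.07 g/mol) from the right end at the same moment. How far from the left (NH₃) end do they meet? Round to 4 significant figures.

In equal time, each gas travels a distance ∝ its rate ∝ 1/√M, so d_NH₃/d_SO₂ = √(M_SO₂/M_NH₃) = √(64.07/17.03) = 1.940.
With d_NH₃ + d_SO₂ = 1150 mm, d_SO₂ = 1150/(1 + 1.940) = 391.2 mm.
d_NH₃ = 1150 − 391.2 = 758.8 mm.

758.8 mm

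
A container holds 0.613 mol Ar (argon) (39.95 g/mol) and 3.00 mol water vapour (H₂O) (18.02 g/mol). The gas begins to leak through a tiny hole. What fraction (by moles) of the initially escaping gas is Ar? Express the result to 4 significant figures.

0.1207

Effusion rate of each component ∝ n_i/√M_i (partial pressure × 1/√M).
x_Ar(eff) = (n_Ar/√M_Ar) / (n_Ar/√M_Ar + n_H₂O/√M_H₂O)
= (0.613/√39.95) / (0.613/√39.95 + 3.00/√18.02) = 0.09698/(0.09698 + 0.7067) = 0.1207.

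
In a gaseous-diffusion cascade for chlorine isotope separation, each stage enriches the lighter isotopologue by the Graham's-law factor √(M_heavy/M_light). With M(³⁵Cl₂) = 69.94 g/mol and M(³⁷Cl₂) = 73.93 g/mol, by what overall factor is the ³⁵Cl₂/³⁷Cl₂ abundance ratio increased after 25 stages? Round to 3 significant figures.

The single-stage factor is √(M_heavy/M_light), so 25 stages give [√(73.93/69.94)]^25 = (73.93/69.94)^(25/2).
= 1.05705^(25/2) = 2.00.

2.00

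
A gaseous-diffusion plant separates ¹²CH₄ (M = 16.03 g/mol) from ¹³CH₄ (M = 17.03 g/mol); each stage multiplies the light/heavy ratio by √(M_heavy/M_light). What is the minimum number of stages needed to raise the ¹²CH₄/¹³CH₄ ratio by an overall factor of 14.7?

89

With α = √(17.03/16.03) per stage, ln α = ½ ln(1.06238) = 0.03026.
Need α^N ≥ 14.7 ⇒ N ≥ ln(14.7) / ln α = 2.688 / 0.03026 = 88.83.
So at least 89 stages are needed.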